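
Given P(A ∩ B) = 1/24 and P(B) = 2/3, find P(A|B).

P(A|B) = P(A ∩ B) / P(B)
= (1/24) / (2/3)
= 1/16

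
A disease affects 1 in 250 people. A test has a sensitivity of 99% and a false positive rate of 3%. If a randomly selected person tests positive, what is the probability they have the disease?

Let D = the rare event, + = positive/flagged.
P(D) = 1/250
P(+|D) = 99/100
P(+|D') = 3/100
P(+) = P(+|D)P(D) + P(+|D')P(D')
     = \frac{99}{100} × \frac{1}{250} + \frac{3}{100} × \frac{249}{250}
     = \frac{423}{12500}
P(D|+) = P(+|D)P(D)/P(+) = \frac{11}{94}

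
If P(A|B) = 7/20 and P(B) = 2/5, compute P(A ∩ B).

By definition, P(A|B) = P(A ∩ B) / P(B)
So P(A ∩ B) = P(A|B) × P(B)
= 7/20 × 2/5
= 7/50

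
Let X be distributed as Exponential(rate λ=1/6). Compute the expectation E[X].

For X ~ Exponential(rate λ=1/6), the expected value is:
E[X] = 6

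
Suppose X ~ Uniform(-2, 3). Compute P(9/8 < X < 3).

P(9/8 < X < 3) = ∫_{9/8}^{3} f(x) dx
where f(x) = \frac{1}{5}
= \frac{3}{8}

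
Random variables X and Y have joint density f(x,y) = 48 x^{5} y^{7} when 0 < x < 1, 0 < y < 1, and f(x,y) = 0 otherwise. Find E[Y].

E[Y] = ∫_0^1 ∫_0^1 y × f(x,y) dx dy
= \frac{8}{9}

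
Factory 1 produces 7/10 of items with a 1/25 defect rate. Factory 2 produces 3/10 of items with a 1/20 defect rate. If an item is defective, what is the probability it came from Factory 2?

Using Bayes' theorem:
P(F1) = 7/10, P(D|F1) = 1/25
P(F2) = 3/10, P(D|F2) = 1/20
P(D) = P(D|F1)P(F1) + P(D|F2)P(F2)
     = \frac{43}{1000}
P(F2|D) = P(D|F2)P(F2) / P(D)
= \frac{15}{43}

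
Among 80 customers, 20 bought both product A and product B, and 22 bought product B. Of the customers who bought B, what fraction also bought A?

P(A ∩ B) = 20/80 = 1/4
P(B) = 22/80 = 11/40
P(A|B) = P(A ∩ B) / P(B) = (1/4) / (11/40) = 10/11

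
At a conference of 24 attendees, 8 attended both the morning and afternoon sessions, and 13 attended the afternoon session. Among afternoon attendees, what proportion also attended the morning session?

P(A ∩ B) = 8/24 = 1/3
P(B) = 13/24
P(A|B) = P(A ∩ B) / P(B) = (1/3) / (13/24) = 8/13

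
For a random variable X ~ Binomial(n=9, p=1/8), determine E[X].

For X ~ Binomial(n=9, p=1/8), the expected value is:
E[X] = \frac{9}{8}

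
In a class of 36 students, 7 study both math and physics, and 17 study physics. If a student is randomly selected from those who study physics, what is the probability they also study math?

P(A ∩ B) = 7/36
P(B) = 17/36
P(A|B) = P(A ∩ B) / P(B) = (7/36) / (17/36) = 7/17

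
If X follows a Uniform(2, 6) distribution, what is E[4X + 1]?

For X ~ Uniform(2, 6):
E[X] = 4
E[4X + 1] = 4 × E[X] + 1 = 17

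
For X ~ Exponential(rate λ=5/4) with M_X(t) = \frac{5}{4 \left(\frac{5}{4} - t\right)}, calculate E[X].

To find E[X], compute M^(1)(0):
M^(1)(t) = \frac{5}{4 \left(\frac{5}{4} - t\right)^{2}}
M^(1)(0) = \frac{4}{5}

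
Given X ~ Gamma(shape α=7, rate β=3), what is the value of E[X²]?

Using the identity E[X²] = Var(X) + (E[X])²:
E[X] = \frac{7}{3}
Var(X) = \frac{7}{9}
E[X²] = \frac{7}{9} + (\frac{7}{3})²
= \frac{56}{9}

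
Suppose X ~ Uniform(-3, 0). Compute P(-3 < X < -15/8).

P(-3 < X < -15/8) = ∫_{-3}^{-15/8} f(x) dx
where f(x) = \frac{1}{3}
= \frac{3}{8}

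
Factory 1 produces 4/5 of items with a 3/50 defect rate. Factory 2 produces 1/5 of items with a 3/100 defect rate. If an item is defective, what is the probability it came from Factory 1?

Using Bayes' theorem:
P(F1) = 4/5, P(D|F1) = 3/50
P(F2) = 1/5, P(D|F2) = 3/100
P(D) = P(D|F1)P(F1) + P(D|F2)P(F2)
     = \frac{27}{500}
P(F1|D) = P(D|F1)P(F1) / P(D)
= \frac{8}{9}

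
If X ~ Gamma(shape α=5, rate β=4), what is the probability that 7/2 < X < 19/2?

P(7/2 < X < 19/2) = ∫_{7/2}^{19/2} f(x) dx
where f(x) = \frac{128 x^{4} e^{- 4 x}}{3}
= \frac{-96787 + 2171 e^{24}}{e^{38}}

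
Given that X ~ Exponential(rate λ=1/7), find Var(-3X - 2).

For X ~ Exponential(rate λ=1/7):
Var(X) = 49
Var(-3X - 2) = (-3)² × Var(X) = 9 × 49 = 441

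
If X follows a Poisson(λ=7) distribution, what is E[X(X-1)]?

E[X(X-1)] = E[X² - X] = E[X²] - E[X]
E[X] = 7
E[X²] = Var(X) + (E[X])² = 7 + (7)² = 56
E[X(X-1)] = 56 - 7 = 49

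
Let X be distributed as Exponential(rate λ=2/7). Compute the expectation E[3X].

For X ~ Exponential(rate λ=2/7):
E[X] = \frac{7}{2}
E[3X] = 3 × E[X] + 0 = \frac{21}{2}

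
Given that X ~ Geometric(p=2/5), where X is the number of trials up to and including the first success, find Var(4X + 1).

For X ~ Geometric(p=2/5), where X is the number of trials up to and including the first success:
Var(X) = \frac{15}{4}
Var(4X + 1) = (4)² × Var(X) = 16 × \frac{15}{4} = 60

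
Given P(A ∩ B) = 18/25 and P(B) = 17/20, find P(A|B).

P(A|B) = P(A ∩ B) / P(B)
= (18/25) / (17/20)
= 72/85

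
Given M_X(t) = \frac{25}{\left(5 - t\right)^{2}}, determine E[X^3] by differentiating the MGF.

To find E[X^3], compute M^(3)(0):
M^(1)(t) = \frac{50}{\left(5 - t\right)^{3}}
M^(2)(t) = \frac{150}{\left(5 - t\right)^{4}}
M^(3)(t) = \frac{600}{\left(5 - t\right)^{5}}
M^(3)(0) = \frac{24}{125}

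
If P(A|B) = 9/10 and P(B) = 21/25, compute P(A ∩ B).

By definition, P(A|B) = P(A ∩ B) / P(B)
So P(A ∩ B) = P(A|B) × P(B)
= 9/10 × 21/25
= 189/250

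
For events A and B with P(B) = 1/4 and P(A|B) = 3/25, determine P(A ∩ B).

By definition, P(A|B) = P(A ∩ B) / P(B)
So P(A ∩ B) = P(A|B) × P(B)
= 3/25 × 1/4
= 3/100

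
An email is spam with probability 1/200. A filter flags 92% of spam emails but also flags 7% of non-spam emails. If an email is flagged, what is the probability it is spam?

Let D = the rare event, + = positive/flagged.
P(D) = 1/200
P(+|D) = 92/100 = 23/25
P(+|D') = 7/100
P(+) = P(+|D)P(D) + P(+|D')P(D')
     = \frac{23}{25} × \frac{1}{200} + \frac{7}{100} × \frac{199}{200}
     = \frac{297}{4000}
P(D|+) = P(+|D)P(D)/P(+) = \frac{92}{1485}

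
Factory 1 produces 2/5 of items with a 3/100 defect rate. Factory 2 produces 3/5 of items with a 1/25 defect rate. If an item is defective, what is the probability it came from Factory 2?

Using Bayes' theorem:
P(F1) = 2/5, P(D|F1) = 3/100
P(F2) = 3/5, P(D|F2) = 1/25
P(D) = P(D|F1)P(F1) + P(D|F2)P(F2)
     = \frac{9}{250}
P(F2|D) = P(D|F2)P(F2) / P(D)
= \frac{2}{3}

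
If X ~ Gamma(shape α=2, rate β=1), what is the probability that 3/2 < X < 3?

P(3/2 < X < 3) = ∫_{3/2}^{3} f(x) dx
where f(x) = x e^{- x}
= - \frac{4}{e^{3}} + \frac{5}{2 e^{\frac{3}{2}}}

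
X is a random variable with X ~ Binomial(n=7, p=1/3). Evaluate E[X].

For X ~ Binomial(n=7, p=1/3), the expected value is:
E[X] = \frac{7}{3}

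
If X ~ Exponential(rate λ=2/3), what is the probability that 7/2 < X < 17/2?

P(7/2 < X < 17/2) = ∫_{7/2}^{17/2} f(x) dx
where f(x) = \frac{2 e^{- \frac{2 x}{3}}}{3}
= - \frac{1 - e^{\frac{10}{3}}}{e^{\frac{17}{3}}}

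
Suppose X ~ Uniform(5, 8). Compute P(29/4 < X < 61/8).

P(29/4 < X < 61/8) = ∫_{29/4}^{61/8} f(x) dx
where f(x) = \frac{1}{3}
= \frac{1}{8}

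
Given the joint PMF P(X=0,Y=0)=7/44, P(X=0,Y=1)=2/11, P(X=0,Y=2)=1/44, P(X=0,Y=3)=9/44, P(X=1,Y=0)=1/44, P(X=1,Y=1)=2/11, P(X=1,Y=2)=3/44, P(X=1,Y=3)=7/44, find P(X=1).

P(X=1) = P(X=1,Y=0) + P(X=1,Y=1) + P(X=1,Y=2) + P(X=1,Y=3)
= 1/44 + 2/11 + 3/44 + 7/44
= 19/44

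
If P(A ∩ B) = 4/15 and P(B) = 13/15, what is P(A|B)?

P(A|B) = P(A ∩ B) / P(B)
= (4/15) / (13/15)
= 4/13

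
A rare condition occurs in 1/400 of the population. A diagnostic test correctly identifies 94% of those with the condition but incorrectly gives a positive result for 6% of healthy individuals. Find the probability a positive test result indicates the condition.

Let D = the rare event, + = positive/flagged.
P(D) = 1/400
P(+|D) = 94/100 = 47/50
P(+|D') = 6/100 = 3/50
P(+) = P(+|D)P(D) + P(+|D')P(D')
     = \frac{47}{50} × \frac{1}{400} + \frac{3}{50} × \frac{399}{400}
     = \frac{311}{5000}
P(D|+) = P(+|D)P(D)/P(+) = \frac{47}{1244}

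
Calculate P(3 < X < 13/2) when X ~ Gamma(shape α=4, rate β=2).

P(3 < X < 13/2) = ∫_{3}^{13/2} f(x) dx
where f(x) = \frac{8 x^{3} e^{- 2 x}}{3}
= \frac{-1394 + 183 e^{7}}{3 e^{13}}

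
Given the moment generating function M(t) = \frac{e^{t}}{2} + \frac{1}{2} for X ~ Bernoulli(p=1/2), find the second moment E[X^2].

To find E[X^2], compute M^(2)(0):
M^(1)(t) = \frac{e^{t}}{2}
M^(2)(t) = \frac{e^{t}}{2}
M^(2)(0) = \frac{1}{2}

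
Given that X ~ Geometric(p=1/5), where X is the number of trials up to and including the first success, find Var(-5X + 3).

For X ~ Geometric(p=1/5), where X is the number of trials up to and including the first success:
Var(X) = 20
Var(-5X + 3) = (-5)² × Var(X) = 25 × 20 = 500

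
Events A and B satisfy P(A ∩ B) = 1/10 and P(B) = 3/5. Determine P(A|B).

P(A|B) = P(A ∩ B) / P(B)
= (1/10) / (3/5)
= 1/6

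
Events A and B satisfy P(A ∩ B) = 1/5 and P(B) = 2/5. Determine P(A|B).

P(A|B) = P(A ∩ B) / P(B)
= (1/5) / (2/5)
= 1/2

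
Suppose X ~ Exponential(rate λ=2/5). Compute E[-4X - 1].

For X ~ Exponential(rate λ=2/5):
E[X] = \frac{5}{2}
E[-4X - 1] = -4 × E[X] - 1 = -11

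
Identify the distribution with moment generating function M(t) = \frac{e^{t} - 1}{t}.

The MGF M(t) = \frac{e^{t} - 1}{t} is the standard form for the Uniform distribution.
Comparing with the known MGF formula identifies: Uniform(0, 1)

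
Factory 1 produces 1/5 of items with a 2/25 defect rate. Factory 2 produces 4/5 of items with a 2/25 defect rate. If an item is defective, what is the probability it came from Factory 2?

Using Bayes' theorem:
P(F1) = 1/5, P(D|F1) = 2/25
P(F2) = 4/5, P(D|F2) = 2/25
P(D) = P(D|F1)P(F1) + P(D|F2)P(F2)
     = \frac{2}{25}
P(F2|D) = P(D|F2)P(F2) / P(D)
= \frac{4}{5}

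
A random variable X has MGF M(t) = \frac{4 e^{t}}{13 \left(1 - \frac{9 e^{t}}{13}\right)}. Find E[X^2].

To find E[X^2], compute M^(2)(0):
M^(1)(t) = \frac{4 e^{t}}{13 \left(1 - \frac{9 e^{t}}{13}\right)} + \frac{36 e^{2 t}}{169 \left(1 - \frac{9 e^{t}}{13}\right)^{2}}
M^(2)(t) = \frac{4 e^{t}}{13 \left(1 - \frac{9 e^{t}}{13}\right)} + \frac{108 e^{2 t}}{169 \left(1 - \frac{9 e^{t}}{13}\right)^{2}} + \frac{648 e^{3 t}}{2197 \left(1 - \frac{9 e^{t}}{13}\right)^{3}}
M^(2)(0) = \frac{143}{8}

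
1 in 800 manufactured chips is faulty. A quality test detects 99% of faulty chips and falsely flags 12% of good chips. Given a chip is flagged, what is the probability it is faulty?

Let D = the rare event, + = positive/flagged.
P(D) = 1/800
P(+|D) = 99/100
P(+|D') = 12/100 = 3/25
P(+) = P(+|D)P(D) + P(+|D')P(D')
     = \frac{99}{100} × \frac{1}{800} + \frac{3}{25} × \frac{799}{800}
     = \frac{9687}{80000}
P(D|+) = P(+|D)P(D)/P(+) = \frac{33}{3229}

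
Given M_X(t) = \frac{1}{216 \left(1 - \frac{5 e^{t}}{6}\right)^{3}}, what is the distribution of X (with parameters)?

The MGF M(t) = \frac{1}{216 \left(1 - \frac{5 e^{t}}{6}\right)^{3}} is the standard form for the NegativeBinomial distribution.
Comparing with the known MGF formula identifies: NegBin(r=3, p=1/6), X = failures before r-th success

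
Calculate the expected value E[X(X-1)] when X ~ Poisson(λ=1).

E[X(X-1)] = E[X² - X] = E[X²] - E[X]
E[X] = 1
E[X²] = Var(X) + (E[X])² = 1 + (1)² = 2
E[X(X-1)] = 2 - 1 = 1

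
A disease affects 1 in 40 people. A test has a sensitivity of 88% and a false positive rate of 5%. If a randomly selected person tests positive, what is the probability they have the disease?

Let D = the rare event, + = positive/flagged.
P(D) = 1/40
P(+|D) = 88/100 = 22/25
P(+|D') = 5/100 = 1/20
P(+) = P(+|D)P(D) + P(+|D')P(D')
     = \frac{22}{25} × \frac{1}{40} + \frac{1}{20} × \frac{39}{40}
     = \frac{283}{4000}
P(D|+) = P(+|D)P(D)/P(+) = \frac{88}{283}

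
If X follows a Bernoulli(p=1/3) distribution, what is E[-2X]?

For X ~ Bernoulli(p=1/3):
E[X] = \frac{1}{3}
E[-2X] = -2 × E[X] + 0 = - \frac{2}{3}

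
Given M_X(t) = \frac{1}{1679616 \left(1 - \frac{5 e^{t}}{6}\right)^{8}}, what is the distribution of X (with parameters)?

The MGF M(t) = \frac{1}{1679616 \left(1 - \frac{5 e^{t}}{6}\right)^{8}} is the standard form for the NegativeBinomial distribution.
Comparing with the known MGF formula identifies: NegBin(r=8, p=1/6), X = failures before r-th success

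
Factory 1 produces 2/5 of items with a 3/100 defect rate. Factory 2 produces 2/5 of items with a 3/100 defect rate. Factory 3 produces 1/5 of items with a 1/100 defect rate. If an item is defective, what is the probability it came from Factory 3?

Using Bayes' theorem:
P(F1) = 2/5, P(D|F1) = 3/100
P(F2) = 2/5, P(D|F2) = 3/100
P(F3) = 1/5, P(D|F3) = 1/100
P(D) = P(D|F1)P(F1) + P(D|F2)P(F2) + P(D|F3)P(F3)
     = \frac{13}{500}
P(F3|D) = P(D|F3)P(F3) / P(D)
= \frac{1}{13}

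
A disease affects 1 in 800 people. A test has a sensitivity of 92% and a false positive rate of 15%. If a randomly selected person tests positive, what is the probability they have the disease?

Let D = the rare event, + = positive/flagged.
P(D) = 1/800
P(+|D) = 92/100 = 23/25
P(+|D') = 15/100 = 3/20
P(+) = P(+|D)P(D) + P(+|D')P(D')
     = \frac{23}{25} × \frac{1}{800} + \frac{3}{20} × \frac{799}{800}
     = \frac{12077}{80000}
P(D|+) = P(+|D)P(D)/P(+) = \frac{92}{12077}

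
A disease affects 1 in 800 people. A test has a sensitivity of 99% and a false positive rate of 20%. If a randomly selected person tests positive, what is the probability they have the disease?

Let D = the rare event, + = positive/flagged.
P(D) = 1/800
P(+|D) = 99/100
P(+|D') = 20/100 = 1/5
P(+) = P(+|D)P(D) + P(+|D')P(D')
     = \frac{99}{100} × \frac{1}{800} + \frac{1}{5} × \frac{799}{800}
     = \frac{16079}{80000}
P(D|+) = P(+|D)P(D)/P(+) = \frac{99}{16079}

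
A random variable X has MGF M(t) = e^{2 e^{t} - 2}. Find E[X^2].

To find E[X^2], compute M^(2)(0):
M^(1)(t) = 2 e^{t} e^{2 e^{t} - 2}
M^(2)(t) = 4 e^{2 t} e^{2 e^{t} - 2} + 2 e^{t} e^{2 e^{t} - 2}
M^(2)(0) = 6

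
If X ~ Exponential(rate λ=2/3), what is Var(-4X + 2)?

For X ~ Exponential(rate λ=2/3):
Var(X) = \frac{9}{4}
Var(-4X + 2) = (-4)² × Var(X) = 16 × \frac{9}{4} = 36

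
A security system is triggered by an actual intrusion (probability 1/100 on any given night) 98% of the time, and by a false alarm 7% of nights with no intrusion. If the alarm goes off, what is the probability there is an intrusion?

Let D = the rare event, + = positive/flagged.
P(D) = 1/100
P(+|D) = 98/100 = 49/50
P(+|D') = 7/100
P(+) = P(+|D)P(D) + P(+|D')P(D')
     = \frac{49}{50} × \frac{1}{100} + \frac{7}{100} × \frac{99}{100}
     = \frac{791}{10000}
P(D|+) = P(+|D)P(D)/P(+) = \frac{14}{113}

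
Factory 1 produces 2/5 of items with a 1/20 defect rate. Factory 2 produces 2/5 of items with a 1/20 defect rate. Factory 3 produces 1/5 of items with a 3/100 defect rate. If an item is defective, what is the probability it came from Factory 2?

Using Bayes' theorem:
P(F1) = 2/5, P(D|F1) = 1/20
P(F2) = 2/5, P(D|F2) = 1/20
P(F3) = 1/5, P(D|F3) = 3/100
P(D) = P(D|F1)P(F1) + P(D|F2)P(F2) + P(D|F3)P(F3)
     = \frac{23}{500}
P(F2|D) = P(D|F2)P(F2) / P(D)
= \frac{10}{23}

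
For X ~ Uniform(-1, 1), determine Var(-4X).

For X ~ Uniform(-1, 1):
Var(X) = \frac{1}{3}
Var(-4X) = (-4)² × Var(X) = 16 × \frac{1}{3} = \frac{16}{3}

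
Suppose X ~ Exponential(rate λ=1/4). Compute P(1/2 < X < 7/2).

P(1/2 < X < 7/2) = ∫_{1/2}^{7/2} f(x) dx
where f(x) = \frac{e^{- \frac{x}{4}}}{4}
= - \frac{1 - e^{\frac{3}{4}}}{e^{\frac{7}{8}}}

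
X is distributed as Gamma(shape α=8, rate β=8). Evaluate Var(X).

For X ~ Gamma(shape α=8, rate β=8):
Var(X) = \frac{1}{8}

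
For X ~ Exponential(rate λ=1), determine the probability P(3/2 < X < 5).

P(3/2 < X < 5) = ∫_{3/2}^{5} f(x) dx
where f(x) = e^{- x}
= - \frac{1}{e^{5}} + e^{- \frac{3}{2}}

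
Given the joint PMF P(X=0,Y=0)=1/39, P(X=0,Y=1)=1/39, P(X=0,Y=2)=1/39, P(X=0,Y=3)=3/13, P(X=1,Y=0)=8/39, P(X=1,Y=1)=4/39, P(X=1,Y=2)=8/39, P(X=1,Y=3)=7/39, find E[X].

First find marginal of X:
P(X=0) = 4/13
P(X=1) = 9/13
E[X] = 0 × 4/13 + 1 × 9/13 = 9/13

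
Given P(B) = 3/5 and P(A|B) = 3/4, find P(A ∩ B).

By definition, P(A|B) = P(A ∩ B) / P(B)
So P(A ∩ B) = P(A|B) × P(B)
= 3/4 × 3/5
= 9/20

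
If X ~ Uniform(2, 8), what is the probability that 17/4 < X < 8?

P(17/4 < X < 8) = ∫_{17/4}^{8} f(x) dx
where f(x) = \frac{1}{6}
= \frac{5}{8}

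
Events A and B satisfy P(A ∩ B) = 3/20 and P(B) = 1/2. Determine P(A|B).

P(A|B) = P(A ∩ B) / P(B)
= (3/20) / (1/2)
= 3/10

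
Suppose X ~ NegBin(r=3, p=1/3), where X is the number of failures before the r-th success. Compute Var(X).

For X ~ NegBin(r=3, p=1/3), where X is the number of failures before the r-th success:
Var(X) = 18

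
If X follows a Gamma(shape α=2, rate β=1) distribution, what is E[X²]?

Using the identity E[X²] = Var(X) + (E[X])²:
E[X] = 2
Var(X) = 2
E[X²] = 2 + (2)²
= 6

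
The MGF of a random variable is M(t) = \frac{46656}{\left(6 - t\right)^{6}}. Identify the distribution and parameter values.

The MGF M(t) = \frac{46656}{\left(6 - t\right)^{6}} is the standard form for the Gamma distribution.
Comparing with the known MGF formula identifies: Gamma(shape α=6, rate β=6)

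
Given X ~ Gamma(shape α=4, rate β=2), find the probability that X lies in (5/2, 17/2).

P(5/2 < X < 17/2) = ∫_{5/2}^{17/2} f(x) dx
where f(x) = \frac{8 x^{3} e^{- 2 x}}{3}
= \frac{2 \left(-1472 + 59 e^{12}\right)}{3 e^{17}}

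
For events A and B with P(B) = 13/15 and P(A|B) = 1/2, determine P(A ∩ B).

By definition, P(A|B) = P(A ∩ B) / P(B)
So P(A ∩ B) = P(A|B) × P(B)
= 1/2 × 13/15
= 13/30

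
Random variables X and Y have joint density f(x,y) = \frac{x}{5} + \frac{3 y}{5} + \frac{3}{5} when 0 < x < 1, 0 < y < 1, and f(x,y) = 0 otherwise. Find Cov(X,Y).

E[XY] = ∫∫ xy × f(x,y) dx dy = \frac{17}{60}
E[X] = \frac{31}{60}
E[Y] = \frac{11}{20}
Cov(X,Y) = E[XY] - E[X]E[Y] = - \frac{1}{1200}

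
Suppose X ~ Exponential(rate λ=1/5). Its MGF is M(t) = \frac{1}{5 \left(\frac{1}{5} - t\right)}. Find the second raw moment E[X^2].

To find E[X^2], compute M^(2)(0):
M^(1)(t) = \frac{1}{5 \left(\frac{1}{5} - t\right)^{2}}
M^(2)(t) = \frac{2}{5 \left(\frac{1}{5} - t\right)^{3}}
M^(2)(0) = 50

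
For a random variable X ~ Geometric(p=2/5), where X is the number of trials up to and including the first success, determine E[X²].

Using the identity E[X²] = Var(X) + (E[X])²:
E[X] = \frac{5}{2}
Var(X) = \frac{15}{4}
E[X²] = \frac{15}{4} + (\frac{5}{2})²
= 10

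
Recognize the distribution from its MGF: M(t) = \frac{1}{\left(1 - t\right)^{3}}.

The MGF M(t) = \frac{1}{\left(1 - t\right)^{3}} is the standard form for the Gamma distribution.
Comparing with the known MGF formula identifies: Gamma(shape α=3, rate β=1)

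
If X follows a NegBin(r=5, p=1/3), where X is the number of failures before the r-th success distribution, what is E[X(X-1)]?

E[X(X-1)] = E[X² - X] = E[X²] - E[X]
E[X] = 10
E[X²] = Var(X) + (E[X])² = 30 + (10)² = 130
E[X(X-1)] = 130 - 10 = 120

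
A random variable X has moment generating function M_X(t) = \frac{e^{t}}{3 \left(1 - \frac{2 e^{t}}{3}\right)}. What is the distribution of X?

The MGF M(t) = \frac{e^{t}}{3 \left(1 - \frac{2 e^{t}}{3}\right)} is the standard form for the Geometric distribution.
Comparing with the known MGF formula identifies: Geometric(p=1/3), X = trial number of first success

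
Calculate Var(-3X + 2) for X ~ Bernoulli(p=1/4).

For X ~ Bernoulli(p=1/4):
Var(X) = \frac{3}{16}
Var(-3X + 2) = (-3)² × Var(X) = 9 × \frac{3}{16} = \frac{27}{16}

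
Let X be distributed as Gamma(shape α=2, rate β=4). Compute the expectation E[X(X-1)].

E[X(X-1)] = E[X² - X] = E[X²] - E[X]
E[X] = \frac{1}{2}
E[X²] = Var(X) + (E[X])² = \frac{1}{8} + (\frac{1}{2})² = \frac{3}{8}
E[X(X-1)] = \frac{3}{8} - \frac{1}{2} = - \frac{1}{8}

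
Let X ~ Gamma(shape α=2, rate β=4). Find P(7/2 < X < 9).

P(7/2 < X < 9) = ∫_{7/2}^{9} f(x) dx
where f(x) = 16 x e^{- 4 x}
= \frac{-37 + 15 e^{22}}{e^{36}}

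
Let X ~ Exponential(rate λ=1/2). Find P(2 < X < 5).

P(2 < X < 5) = ∫_{2}^{5} f(x) dx
where f(x) = \frac{e^{- \frac{x}{2}}}{2}
= - \frac{1}{e^{\frac{5}{2}}} + e^{-1}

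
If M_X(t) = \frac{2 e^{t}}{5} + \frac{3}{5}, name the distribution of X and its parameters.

The MGF M(t) = \frac{2 e^{t}}{5} + \frac{3}{5} is the standard form for the Bernoulli distribution.
Comparing with the known MGF formula identifies: Bernoulli(p=2/5)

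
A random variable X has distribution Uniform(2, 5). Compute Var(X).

For X ~ Uniform(2, 5):
Var(X) = \frac{3}{4}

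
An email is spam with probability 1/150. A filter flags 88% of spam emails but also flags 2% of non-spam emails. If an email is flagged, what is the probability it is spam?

Let D = the rare event, + = positive/flagged.
P(D) = 1/150
P(+|D) = 88/100 = 22/25
P(+|D') = 2/100 = 1/50
P(+) = P(+|D)P(D) + P(+|D')P(D')
     = \frac{22}{25} × \frac{1}{150} + \frac{1}{50} × \frac{149}{150}
     = \frac{193}{7500}
P(D|+) = P(+|D)P(D)/P(+) = \frac{44}{193}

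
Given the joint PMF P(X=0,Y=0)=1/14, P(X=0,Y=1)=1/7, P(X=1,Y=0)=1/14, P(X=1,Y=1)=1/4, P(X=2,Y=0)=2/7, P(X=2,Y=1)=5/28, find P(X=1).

P(X=1) = P(X=1,Y=0) + P(X=1,Y=1)
= 1/14 + 1/4
= 9/28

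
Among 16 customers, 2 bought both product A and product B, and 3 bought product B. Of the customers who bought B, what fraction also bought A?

P(A ∩ B) = 2/16 = 1/8
P(B) = 3/16
P(A|B) = P(A ∩ B) / P(B) = (1/8) / (3/16) = 2/3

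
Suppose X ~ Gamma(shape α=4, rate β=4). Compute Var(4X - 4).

For X ~ Gamma(shape α=4, rate β=4):
Var(X) = \frac{1}{4}
Var(4X - 4) = (4)² × Var(X) = 16 × \frac{1}{4} = 4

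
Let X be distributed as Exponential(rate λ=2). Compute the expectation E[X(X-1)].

E[X(X-1)] = E[X² - X] = E[X²] - E[X]
E[X] = \frac{1}{2}
E[X²] = Var(X) + (E[X])² = \frac{1}{4} + (\frac{1}{2})² = \frac{1}{2}
E[X(X-1)] = \frac{1}{2} - \frac{1}{2} = 0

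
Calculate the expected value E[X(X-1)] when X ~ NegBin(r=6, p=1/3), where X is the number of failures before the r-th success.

E[X(X-1)] = E[X² - X] = E[X²] - E[X]
E[X] = 12
E[X²] = Var(X) + (E[X])² = 36 + (12)² = 180
E[X(X-1)] = 180 - 12 = 168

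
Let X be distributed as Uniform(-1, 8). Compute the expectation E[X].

For X ~ Uniform(-1, 8), the expected value is:
E[X] = \frac{7}{2}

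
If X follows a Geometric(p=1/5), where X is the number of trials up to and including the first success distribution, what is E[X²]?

Using the identity E[X²] = Var(X) + (E[X])²:
E[X] = 5
Var(X) = 20
E[X²] = 20 + (5)²
= 45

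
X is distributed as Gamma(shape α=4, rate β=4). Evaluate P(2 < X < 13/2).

P(2 < X < 13/2) = ∫_{2}^{13/2} f(x) dx
where f(x) = \frac{128 x^{3} e^{- 4 x}}{3}
= \frac{-9883 + 379 e^{18}}{3 e^{26}}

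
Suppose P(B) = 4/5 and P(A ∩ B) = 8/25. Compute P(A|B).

P(A|B) = P(A ∩ B) / P(B)
= (8/25) / (4/5)
= 2/5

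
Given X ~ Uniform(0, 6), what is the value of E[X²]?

Using the identity E[X²] = Var(X) + (E[X])²:
E[X] = 3
Var(X) = 3
E[X²] = 3 + (3)²
= 12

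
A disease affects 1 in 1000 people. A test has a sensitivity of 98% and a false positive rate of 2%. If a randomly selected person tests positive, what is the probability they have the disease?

Let D = the rare event, + = positive/flagged.
P(D) = 1/1000
P(+|D) = 98/100 = 49/50
P(+|D') = 2/100 = 1/50
P(+) = P(+|D)P(D) + P(+|D')P(D')
     = \frac{49}{50} × \frac{1}{1000} + \frac{1}{50} × \frac{999}{1000}
     = \frac{131}{6250}
P(D|+) = P(+|D)P(D)/P(+) = \frac{49}{1048}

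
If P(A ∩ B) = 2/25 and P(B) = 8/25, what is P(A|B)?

P(A|B) = P(A ∩ B) / P(B)
= (2/25) / (8/25)
= 1/4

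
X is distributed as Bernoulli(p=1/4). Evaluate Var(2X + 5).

For X ~ Bernoulli(p=1/4):
Var(X) = \frac{3}{16}
Var(2X + 5) = (2)² × Var(X) = 4 × \frac{3}{16} = \frac{3}{4}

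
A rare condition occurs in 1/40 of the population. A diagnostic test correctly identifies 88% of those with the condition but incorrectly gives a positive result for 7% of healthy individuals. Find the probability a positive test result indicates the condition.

Let D = the rare event, + = positive/flagged.
P(D) = 1/40
P(+|D) = 88/100 = 22/25
P(+|D') = 7/100
P(+) = P(+|D)P(D) + P(+|D')P(D')
     = \frac{22}{25} × \frac{1}{40} + \frac{7}{100} × \frac{39}{40}
     = \frac{361}{4000}
P(D|+) = P(+|D)P(D)/P(+) = \frac{88}{361}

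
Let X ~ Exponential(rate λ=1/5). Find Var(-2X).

For X ~ Exponential(rate λ=1/5):
Var(X) = 25
Var(-2X) = (-2)² × Var(X) = 4 × 25 = 100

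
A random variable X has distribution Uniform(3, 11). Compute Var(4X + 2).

For X ~ Uniform(3, 11):
Var(X) = \frac{16}{3}
Var(4X + 2) = (4)² × Var(X) = 16 × \frac{16}{3} = \frac{256}{3}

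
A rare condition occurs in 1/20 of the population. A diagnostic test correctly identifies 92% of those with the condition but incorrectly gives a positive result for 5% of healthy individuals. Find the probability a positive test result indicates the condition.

Let D = the rare event, + = positive/flagged.
P(D) = 1/20
P(+|D) = 92/100 = 23/25
P(+|D') = 5/100 = 1/20
P(+) = P(+|D)P(D) + P(+|D')P(D')
     = \frac{23}{25} × \frac{1}{20} + \frac{1}{20} × \frac{19}{20}
     = \frac{187}{2000}
P(D|+) = P(+|D)P(D)/P(+) = \frac{92}{187}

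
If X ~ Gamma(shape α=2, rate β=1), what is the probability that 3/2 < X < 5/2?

P(3/2 < X < 5/2) = ∫_{3/2}^{5/2} f(x) dx
where f(x) = x e^{- x}
= \frac{-7 + 5 e}{2 e^{\frac{5}{2}}}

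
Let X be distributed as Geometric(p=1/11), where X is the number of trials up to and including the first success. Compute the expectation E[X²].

Using the identity E[X²] = Var(X) + (E[X])²:
E[X] = 11
Var(X) = 110
E[X²] = 110 + (11)²
= 231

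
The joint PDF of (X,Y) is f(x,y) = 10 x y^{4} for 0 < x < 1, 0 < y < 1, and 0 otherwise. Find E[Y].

E[Y] = ∫_0^1 ∫_0^1 y × f(x,y) dx dy
= \frac{5}{6}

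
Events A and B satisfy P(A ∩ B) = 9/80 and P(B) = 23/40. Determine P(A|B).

P(A|B) = P(A ∩ B) / P(B)
= (9/80) / (23/40)
= 9/46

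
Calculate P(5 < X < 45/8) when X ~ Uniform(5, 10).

P(5 < X < 45/8) = ∫_{5}^{45/8} f(x) dx
where f(x) = \frac{1}{5}
= \frac{1}{8}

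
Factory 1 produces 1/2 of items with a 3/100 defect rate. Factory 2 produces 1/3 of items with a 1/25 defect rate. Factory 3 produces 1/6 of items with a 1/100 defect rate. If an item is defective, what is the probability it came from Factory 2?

Using Bayes' theorem:
P(F1) = 1/2, P(D|F1) = 3/100
P(F2) = 1/3, P(D|F2) = 1/25
P(F3) = 1/6, P(D|F3) = 1/100
P(D) = P(D|F1)P(F1) + P(D|F2)P(F2) + P(D|F3)P(F3)
     = \frac{3}{100}
P(F2|D) = P(D|F2)P(F2) / P(D)
= \frac{4}{9}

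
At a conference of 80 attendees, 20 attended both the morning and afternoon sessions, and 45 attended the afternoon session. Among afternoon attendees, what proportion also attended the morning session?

P(A ∩ B) = 20/80 = 1/4
P(B) = 45/80 = 9/16
P(A|B) = P(A ∩ B) / P(B) = (1/4) / (9/16) = 4/9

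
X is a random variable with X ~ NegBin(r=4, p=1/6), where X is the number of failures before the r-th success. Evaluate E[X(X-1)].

E[X(X-1)] = E[X² - X] = E[X²] - E[X]
E[X] = 20
E[X²] = Var(X) + (E[X])² = 120 + (20)² = 520
E[X(X-1)] = 520 - 20 = 500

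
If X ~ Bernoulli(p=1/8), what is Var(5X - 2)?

For X ~ Bernoulli(p=1/8):
Var(X) = \frac{7}{64}
Var(5X - 2) = (5)² × Var(X) = 25 × \frac{7}{64} = \frac{175}{64}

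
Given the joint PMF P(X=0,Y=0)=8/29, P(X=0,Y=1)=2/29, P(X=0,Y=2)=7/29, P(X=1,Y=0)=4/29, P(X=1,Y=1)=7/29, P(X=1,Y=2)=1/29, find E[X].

First find marginal of X:
P(X=0) = 17/29
P(X=1) = 12/29
E[X] = 0 × 17/29 + 1 × 12/29 = 12/29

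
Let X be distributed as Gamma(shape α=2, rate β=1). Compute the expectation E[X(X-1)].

E[X(X-1)] = E[X² - X] = E[X²] - E[X]
E[X] = 2
E[X²] = Var(X) + (E[X])² = 2 + (2)² = 6
E[X(X-1)] = 6 - 2 = 4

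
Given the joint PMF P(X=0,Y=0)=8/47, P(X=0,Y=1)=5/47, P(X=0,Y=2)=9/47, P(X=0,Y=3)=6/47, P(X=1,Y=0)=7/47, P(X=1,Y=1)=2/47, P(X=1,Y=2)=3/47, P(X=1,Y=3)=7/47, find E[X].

First find marginal of X:
P(X=0) = 28/47
P(X=1) = 19/47
E[X] = 0 × 28/47 + 1 × 19/47 = 19/47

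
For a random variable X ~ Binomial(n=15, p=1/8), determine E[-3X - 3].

For X ~ Binomial(n=15, p=1/8):
E[X] = \frac{15}{8}
E[-3X - 3] = -3 × E[X] - 3 = - \frac{69}{8}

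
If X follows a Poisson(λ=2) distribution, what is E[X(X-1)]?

E[X(X-1)] = E[X² - X] = E[X²] - E[X]
E[X] = 2
E[X²] = Var(X) + (E[X])² = 2 + (2)² = 6
E[X(X-1)] = 6 - 2 = 4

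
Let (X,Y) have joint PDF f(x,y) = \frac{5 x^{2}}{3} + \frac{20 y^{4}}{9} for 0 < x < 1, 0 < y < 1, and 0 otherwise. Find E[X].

E[X] = ∫_0^1 ∫_0^1 x × f(x,y) dy dx
= ∫_0^1 ∫_0^1 x × (\frac{5 x^{2}}{3} + \frac{20 y^{4}}{9}) dy dx
= \frac{23}{36}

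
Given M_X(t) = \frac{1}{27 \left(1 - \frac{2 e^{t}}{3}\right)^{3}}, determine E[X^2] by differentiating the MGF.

To find E[X^2], compute M^(2)(0):
M^(1)(t) = \frac{2 e^{t}}{27 \left(1 - \frac{2 e^{t}}{3}\right)^{4}}
M^(2)(t) = \frac{2 e^{t}}{27 \left(1 - \frac{2 e^{t}}{3}\right)^{4}} + \frac{16 e^{2 t}}{81 \left(1 - \frac{2 e^{t}}{3}\right)^{5}}
M^(2)(0) = 54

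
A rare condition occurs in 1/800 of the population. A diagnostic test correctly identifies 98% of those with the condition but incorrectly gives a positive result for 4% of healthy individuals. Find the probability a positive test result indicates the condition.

Let D = the rare event, + = positive/flagged.
P(D) = 1/800
P(+|D) = 98/100 = 49/50
P(+|D') = 4/100 = 1/25
P(+) = P(+|D)P(D) + P(+|D')P(D')
     = \frac{49}{50} × \frac{1}{800} + \frac{1}{25} × \frac{799}{800}
     = \frac{1647}{40000}
P(D|+) = P(+|D)P(D)/P(+) = \frac{49}{1647}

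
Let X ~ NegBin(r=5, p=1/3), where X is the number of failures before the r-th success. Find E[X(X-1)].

E[X(X-1)] = E[X² - X] = E[X²] - E[X]
E[X] = 10
E[X²] = Var(X) + (E[X])² = 30 + (10)² = 130
E[X(X-1)] = 130 - 10 = 120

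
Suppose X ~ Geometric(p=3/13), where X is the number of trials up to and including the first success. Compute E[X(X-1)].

E[X(X-1)] = E[X² - X] = E[X²] - E[X]
E[X] = \frac{13}{3}
E[X²] = Var(X) + (E[X])² = \frac{130}{9} + (\frac{13}{3})² = \frac{299}{9}
E[X(X-1)] = \frac{299}{9} - \frac{13}{3} = \frac{260}{9}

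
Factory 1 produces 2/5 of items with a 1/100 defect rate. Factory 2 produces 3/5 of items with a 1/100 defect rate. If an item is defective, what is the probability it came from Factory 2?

Using Bayes' theorem:
P(F1) = 2/5, P(D|F1) = 1/100
P(F2) = 3/5, P(D|F2) = 1/100
P(D) = P(D|F1)P(F1) + P(D|F2)P(F2)
     = \frac{1}{100}
P(F2|D) = P(D|F2)P(F2) / P(D)
= \frac{3}{5}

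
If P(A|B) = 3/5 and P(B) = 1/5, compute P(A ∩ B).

By definition, P(A|B) = P(A ∩ B) / P(B)
So P(A ∩ B) = P(A|B) × P(B)
= 3/5 × 1/5
= 3/25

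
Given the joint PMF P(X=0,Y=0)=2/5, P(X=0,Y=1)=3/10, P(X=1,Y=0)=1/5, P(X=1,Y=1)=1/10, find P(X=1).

P(X=1) = P(X=1,Y=0) + P(X=1,Y=1)
= 1/5 + 1/10
= 3/10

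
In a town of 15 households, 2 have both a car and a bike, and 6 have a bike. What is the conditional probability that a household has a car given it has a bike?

P(A ∩ B) = 2/15
P(B) = 6/15 = 2/5
P(A|B) = P(A ∩ B) / P(B) = (2/15) / (2/5) = 1/3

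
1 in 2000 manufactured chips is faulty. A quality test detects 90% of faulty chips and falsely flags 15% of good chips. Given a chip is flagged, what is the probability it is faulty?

Let D = the rare event, + = positive/flagged.
P(D) = 1/2000
P(+|D) = 90/100 = 9/10
P(+|D') = 15/100 = 3/20
P(+) = P(+|D)P(D) + P(+|D')P(D')
     = \frac{9}{10} × \frac{1}{2000} + \frac{3}{20} × \frac{1999}{2000}
     = \frac{1203}{8000}
P(D|+) = P(+|D)P(D)/P(+) = \frac{6}{2005}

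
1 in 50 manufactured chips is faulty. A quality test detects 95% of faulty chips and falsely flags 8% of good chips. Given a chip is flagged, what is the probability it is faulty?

Let D = the rare event, + = positive/flagged.
P(D) = 1/50
P(+|D) = 95/100 = 19/20
P(+|D') = 8/100 = 2/25
P(+) = P(+|D)P(D) + P(+|D')P(D')
     = \frac{19}{20} × \frac{1}{50} + \frac{2}{25} × \frac{49}{50}
     = \frac{487}{5000}
P(D|+) = P(+|D)P(D)/P(+) = \frac{95}{487}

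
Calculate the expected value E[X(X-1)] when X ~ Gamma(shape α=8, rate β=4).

E[X(X-1)] = E[X² - X] = E[X²] - E[X]
E[X] = 2
E[X²] = Var(X) + (E[X])² = \frac{1}{2} + (2)² = \frac{9}{2}
E[X(X-1)] = \frac{9}{2} - 2 = \frac{5}{2}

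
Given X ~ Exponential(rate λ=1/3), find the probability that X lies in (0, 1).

P(0 < X < 1) = ∫_{0}^{1} f(x) dx
where f(x) = \frac{e^{- \frac{x}{3}}}{3}
= 1 - e^{- \frac{1}{3}}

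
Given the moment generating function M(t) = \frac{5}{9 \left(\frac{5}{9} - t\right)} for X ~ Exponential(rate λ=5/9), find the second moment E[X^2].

To find E[X^2], compute M^(2)(0):
M^(1)(t) = \frac{5}{9 \left(\frac{5}{9} - t\right)^{2}}
M^(2)(t) = \frac{10}{9 \left(\frac{5}{9} - t\right)^{3}}
M^(2)(0) = \frac{162}{25}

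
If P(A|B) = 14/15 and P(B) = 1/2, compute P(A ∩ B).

By definition, P(A|B) = P(A ∩ B) / P(B)
So P(A ∩ B) = P(A|B) × P(B)
= 14/15 × 1/2
= 7/15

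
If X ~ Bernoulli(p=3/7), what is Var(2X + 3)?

For X ~ Bernoulli(p=3/7):
Var(X) = \frac{12}{49}
Var(2X + 3) = (2)² × Var(X) = 4 × \frac{12}{49} = \frac{48}{49}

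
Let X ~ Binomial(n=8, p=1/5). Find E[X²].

Using the identity E[X²] = Var(X) + (E[X])²:
E[X] = \frac{8}{5}
Var(X) = \frac{32}{25}
E[X²] = \frac{32}{25} + (\frac{8}{5})²
= \frac{96}{25}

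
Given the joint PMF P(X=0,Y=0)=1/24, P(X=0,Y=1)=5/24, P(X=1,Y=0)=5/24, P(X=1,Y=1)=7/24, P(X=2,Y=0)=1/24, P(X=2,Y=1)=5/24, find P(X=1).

P(X=1) = P(X=1,Y=0) + P(X=1,Y=1)
= 5/24 + 7/24
= 1/2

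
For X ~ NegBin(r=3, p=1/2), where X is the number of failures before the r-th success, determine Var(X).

For X ~ NegBin(r=3, p=1/2), where X is the number of failures before the r-th success:
Var(X) = 6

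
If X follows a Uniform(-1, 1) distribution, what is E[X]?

For X ~ Uniform(-1, 1), the expected value is:
E[X] = 0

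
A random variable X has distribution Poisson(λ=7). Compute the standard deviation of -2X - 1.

For X ~ Poisson(λ=7):
Var(X) = 7
SD(X) = √(Var(X)) = √(7) = \sqrt{7}
SD(-2X - 1) = |-2| × SD(X) = 2 × \sqrt{7} = 2 \sqrt{7}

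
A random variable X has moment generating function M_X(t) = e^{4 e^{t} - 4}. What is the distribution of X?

The MGF M(t) = e^{4 e^{t} - 4} is the standard form for the Poisson distribution.
Comparing with the known MGF formula identifies: Poisson(λ=4)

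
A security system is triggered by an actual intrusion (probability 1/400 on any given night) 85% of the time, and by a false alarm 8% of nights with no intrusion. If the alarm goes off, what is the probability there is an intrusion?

Let D = the rare event, + = positive/flagged.
P(D) = 1/400
P(+|D) = 85/100 = 17/20
P(+|D') = 8/100 = 2/25
P(+) = P(+|D)P(D) + P(+|D')P(D')
     = \frac{17}{20} × \frac{1}{400} + \frac{2}{25} × \frac{399}{400}
     = \frac{3277}{40000}
P(D|+) = P(+|D)P(D)/P(+) = \frac{85}{3277}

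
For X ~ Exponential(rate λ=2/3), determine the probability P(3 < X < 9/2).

P(3 < X < 9/2) = ∫_{3}^{9/2} f(x) dx
where f(x) = \frac{2 e^{- \frac{2 x}{3}}}{3}
= - \frac{1 - e}{e^{3}}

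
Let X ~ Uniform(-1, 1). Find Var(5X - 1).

For X ~ Uniform(-1, 1):
Var(X) = \frac{1}{3}
Var(5X - 1) = (5)² × Var(X) = 25 × \frac{1}{3} = \frac{25}{3}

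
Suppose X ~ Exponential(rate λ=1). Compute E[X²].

Using the identity E[X²] = Var(X) + (E[X])²:
E[X] = 1
Var(X) = 1
E[X²] = 1 + (1)²
= 2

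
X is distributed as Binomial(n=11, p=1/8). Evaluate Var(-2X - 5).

For X ~ Binomial(n=11, p=1/8):
Var(X) = \frac{77}{64}
Var(-2X - 5) = (-2)² × Var(X) = 4 × \frac{77}{64} = \frac{77}{16}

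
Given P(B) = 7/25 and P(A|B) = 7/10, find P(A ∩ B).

By definition, P(A|B) = P(A ∩ B) / P(B)
So P(A ∩ B) = P(A|B) × P(B)
= 7/10 × 7/25
= 49/250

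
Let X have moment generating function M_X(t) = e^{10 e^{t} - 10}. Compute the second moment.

To find E[X^2], compute M^(2)(0):
M^(1)(t) = 10 e^{t} e^{10 e^{t} - 10}
M^(2)(t) = 100 e^{2 t} e^{10 e^{t} - 10} + 10 e^{t} e^{10 e^{t} - 10}
M^(2)(0) = 110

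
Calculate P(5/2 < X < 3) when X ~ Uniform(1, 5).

P(5/2 < X < 3) = ∫_{5/2}^{3} f(x) dx
where f(x) = \frac{1}{4}
= \frac{1}{8}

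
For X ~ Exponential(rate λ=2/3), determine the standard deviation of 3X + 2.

For X ~ Exponential(rate λ=2/3):
Var(X) = \frac{9}{4}
SD(X) = √(Var(X)) = √(\frac{9}{4}) = \frac{3}{2}
SD(3X + 2) = |3| × SD(X) = 3 × \frac{3}{2} = \frac{9}{2}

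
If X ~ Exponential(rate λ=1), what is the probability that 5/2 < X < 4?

P(5/2 < X < 4) = ∫_{5/2}^{4} f(x) dx
where f(x) = e^{- x}
= - \frac{1}{e^{4}} + e^{- \frac{5}{2}}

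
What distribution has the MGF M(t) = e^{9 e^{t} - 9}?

The MGF M(t) = e^{9 e^{t} - 9} is the standard form for the Poisson distribution.
Comparing with the known MGF formula identifies: Poisson(λ=9)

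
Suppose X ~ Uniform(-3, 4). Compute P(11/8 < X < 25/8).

P(11/8 < X < 25/8) = ∫_{11/8}^{25/8} f(x) dx
where f(x) = \frac{1}{7}
= \frac{1}{4}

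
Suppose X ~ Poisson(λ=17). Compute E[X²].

Using the identity E[X²] = Var(X) + (E[X])²:
E[X] = 17
Var(X) = 17
E[X²] = 17 + (17)²
= 306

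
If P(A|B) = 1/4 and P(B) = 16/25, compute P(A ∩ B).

By definition, P(A|B) = P(A ∩ B) / P(B)
So P(A ∩ B) = P(A|B) × P(B)
= 1/4 × 16/25
= 4/25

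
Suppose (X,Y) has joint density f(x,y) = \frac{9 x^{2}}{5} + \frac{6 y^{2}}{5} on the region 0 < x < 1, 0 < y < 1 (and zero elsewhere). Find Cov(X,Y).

E[XY] = ∫∫ xy × f(x,y) dx dy = \frac{3}{8}
E[X] = \frac{13}{20}
E[Y] = \frac{3}{5}
Cov(X,Y) = E[XY] - E[X]E[Y] = - \frac{3}{200}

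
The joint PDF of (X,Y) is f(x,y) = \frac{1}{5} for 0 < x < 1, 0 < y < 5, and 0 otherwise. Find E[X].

f_X(x) = ∫_0^5 \frac{1}{5} dy = 1
E[X] = ∫_0^1 x × (1) dx = \frac{1}{2}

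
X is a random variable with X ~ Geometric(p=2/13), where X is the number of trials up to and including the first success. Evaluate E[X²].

Using the identity E[X²] = Var(X) + (E[X])²:
E[X] = \frac{13}{2}
Var(X) = \frac{143}{4}
E[X²] = \frac{143}{4} + (\frac{13}{2})²
= 78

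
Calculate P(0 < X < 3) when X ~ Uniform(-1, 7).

P(0 < X < 3) = ∫_{0}^{3} f(x) dx
where f(x) = \frac{1}{8}
= \frac{3}{8}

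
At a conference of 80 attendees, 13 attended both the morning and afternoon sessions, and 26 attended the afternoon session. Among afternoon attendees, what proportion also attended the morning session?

P(A ∩ B) = 13/80
P(B) = 26/80 = 13/40
P(A|B) = P(A ∩ B) / P(B) = (13/80) / (13/40) = 1/2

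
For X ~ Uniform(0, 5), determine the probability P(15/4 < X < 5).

P(15/4 < X < 5) = ∫_{15/4}^{5} f(x) dx
where f(x) = \frac{1}{5}
= \frac{1}{4}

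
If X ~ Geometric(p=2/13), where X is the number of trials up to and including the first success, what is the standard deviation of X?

For X ~ Geometric(p=2/13), where X is the number of trials up to and including the first success:
Var(X) = \frac{143}{4}
SD(X) = √(Var(X)) = √(\frac{143}{4}) = \frac{\sqrt{143}}{2}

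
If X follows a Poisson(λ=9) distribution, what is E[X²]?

Using the identity E[X²] = Var(X) + (E[X])²:
E[X] = 9
Var(X) = 9
E[X²] = 9 + (9)²
= 90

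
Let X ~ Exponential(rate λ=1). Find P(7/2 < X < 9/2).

P(7/2 < X < 9/2) = ∫_{7/2}^{9/2} f(x) dx
where f(x) = e^{- x}
= - \frac{1 - e}{e^{\frac{9}{2}}}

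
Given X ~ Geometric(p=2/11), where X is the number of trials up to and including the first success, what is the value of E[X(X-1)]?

E[X(X-1)] = E[X² - X] = E[X²] - E[X]
E[X] = \frac{11}{2}
E[X²] = Var(X) + (E[X])² = \frac{99}{4} + (\frac{11}{2})² = 55
E[X(X-1)] = 55 - \frac{11}{2} = \frac{99}{2}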